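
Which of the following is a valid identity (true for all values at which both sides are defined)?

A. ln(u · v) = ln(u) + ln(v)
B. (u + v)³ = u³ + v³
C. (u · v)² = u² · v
A: holds — e.g. at (1, 4), both sides equal ln(4) ≈ 1.386.
B: fails at (4, 6) — LHS = 1000, RHS = 280.
C: fails at (4, 5) — LHS = 400, RHS = 80.

Answer: A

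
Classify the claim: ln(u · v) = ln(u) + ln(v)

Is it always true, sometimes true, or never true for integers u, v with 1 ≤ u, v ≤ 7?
The identity holds for every pair in the range. For instance at (u, v) = (7, 3): both sides equal ln(21) ≈ 3.045.

Answer: Always true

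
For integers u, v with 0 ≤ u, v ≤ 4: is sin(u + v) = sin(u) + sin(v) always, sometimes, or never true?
It holds at (u, v) = (1, 0) (both sides equal sin(1) ≈ 0.8415), but fails at (u, v) = (4, 1) (LHS = sin(5) ≈ -0.9589, RHS = sin(4) + sin(1) ≈ 0.08467).

Answer: Sometimes true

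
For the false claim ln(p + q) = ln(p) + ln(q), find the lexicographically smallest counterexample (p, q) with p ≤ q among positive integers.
Substituting (1, 1) into the claim:
LHS = ln(1 + 1) = ln(2) ≈ 0.6931
RHS = ln(1) + ln(1) = 0

Since LHS ≠ RHS, this pair disproves the claim, and no lexicographically smaller pair (p ≤ q, positive integers) does.

For instance (4, 4) is also a counterexample (LHS = ln(8) ≈ 2.079, RHS = 2·ln(4) ≈ 2.773), but it's lexicographically larger.

Answer: (p, q) = (1, 1)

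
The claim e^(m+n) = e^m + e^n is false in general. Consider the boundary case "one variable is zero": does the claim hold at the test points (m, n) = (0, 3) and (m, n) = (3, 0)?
No, fails at both test points

At (0, 3): LHS = e^3 ≈ 20.09 ≠ RHS = 1 + e^3 ≈ 21.09
At (3, 0): LHS = e^3 ≈ 20.09 ≠ RHS = 1 + e^3 ≈ 21.09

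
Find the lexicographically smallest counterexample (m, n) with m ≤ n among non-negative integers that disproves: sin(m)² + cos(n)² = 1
At (0, 0): both sides equal 1, so it holds there.

Substituting (0, 1) into the claim:
LHS = sin(0)² + cos(1)² = cos(1)² ≈ 0.2919
RHS = 1

Since LHS ≠ RHS, this pair disproves the claim, and no lexicographically smaller pair (m ≤ n, non-negative integers) does.

For instance (3, 4) is also a counterexample (LHS = sin(3)² + cos(4)² ≈ 0.4472, RHS = 1), but it's lexicographically larger.

Answer: (m, n) = (0, 1)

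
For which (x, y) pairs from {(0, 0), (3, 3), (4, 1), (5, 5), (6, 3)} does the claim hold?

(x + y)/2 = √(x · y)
Testing each pair:
(0, 0): LHS = 0, RHS = 0 → holds
(3, 3): LHS = 3, RHS = 3 → holds
(4, 1): LHS = 5/2, RHS = 2 → fails
(5, 5): LHS = 5, RHS = 5 → holds
(6, 3): LHS = 9/2, RHS = 3·√(2) ≈ 4.243 → fails

3 of 5 pairs satisfy the claim.

Answer: (0, 0), (3, 3), (5, 5)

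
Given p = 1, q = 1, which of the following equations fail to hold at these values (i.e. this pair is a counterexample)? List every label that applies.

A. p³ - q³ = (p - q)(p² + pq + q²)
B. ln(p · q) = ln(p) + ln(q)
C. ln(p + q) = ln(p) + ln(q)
Evaluating each claim at the given values:
A. LHS = 0, RHS = 0 → holds here (LHS = RHS)
B. LHS = 0, RHS = 0 → holds here (LHS = RHS)
C. LHS = ln(2) ≈ 0.6931, RHS = 0 → fails here (LHS ≠ RHS)

Answer: C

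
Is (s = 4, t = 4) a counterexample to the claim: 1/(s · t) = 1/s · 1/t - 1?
Yes

Substituting s = 4, t = 4:
LHS = 1/(4 · 4) = 1/16
RHS = 1/4 · 1/4 - 1 = -15/16

Since LHS ≠ RHS, this pair disproves the claim.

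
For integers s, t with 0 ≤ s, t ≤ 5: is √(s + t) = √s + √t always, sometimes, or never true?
Sometimes true

It holds at (s, t) = (3, 0) (both sides equal √(3) ≈ 1.732), but fails at (s, t) = (1, 1) (LHS = √(2) ≈ 1.414, RHS = 2).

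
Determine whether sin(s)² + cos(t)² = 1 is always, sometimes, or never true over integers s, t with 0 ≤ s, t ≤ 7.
Sometimes true

It holds at (s, t) = (7, 7) (both sides equal 1), but fails at (s, t) = (0, 6) (LHS = cos(6)² ≈ 0.9219, RHS = 1).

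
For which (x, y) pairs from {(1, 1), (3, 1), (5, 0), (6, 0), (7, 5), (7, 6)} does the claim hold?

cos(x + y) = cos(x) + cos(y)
None

Testing each pair:
(1, 1): LHS = cos(2) ≈ -0.4161, RHS = 2·cos(1) ≈ 1.081 → fails
(3, 1): LHS = cos(4) ≈ -0.6536, RHS = cos(3) + cos(1) ≈ -0.4497 → fails
(5, 0): LHS = cos(5) ≈ 0.2837, RHS = cos(5) + 1 ≈ 1.284 → fails
(6, 0): LHS = cos(6) ≈ 0.9602, RHS = cos(6) + 1 ≈ 1.96 → fails
(7, 5): LHS = cos(12) ≈ 0.8439, RHS = cos(5) + cos(7) ≈ 1.038 → fails
(7, 6): LHS = cos(13) ≈ 0.9074, RHS = cos(7) + cos(6) ≈ 1.714 → fails

No pair satisfies the claim.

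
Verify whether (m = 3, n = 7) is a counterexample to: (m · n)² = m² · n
Substituting m = 3, n = 7:
LHS = (3 · 7)² = 441
RHS = 3² · 7 = 63

Since LHS ≠ RHS, this pair disproves the claim.

Answer: Yes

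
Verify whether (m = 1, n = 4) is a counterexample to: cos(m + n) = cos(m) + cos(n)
Substituting m = 1, n = 4:
LHS = cos(1 + 4) = cos(5) ≈ 0.2837
RHS = cos(1) + cos(4) ≈ -0.1133

Since LHS ≠ RHS, this pair disproves the claim.

Answer: Yes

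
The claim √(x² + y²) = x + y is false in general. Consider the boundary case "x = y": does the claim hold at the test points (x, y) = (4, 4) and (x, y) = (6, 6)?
At (4, 4): LHS = 4·√(2) ≈ 5.657 ≠ RHS = 8
At (6, 6): LHS = 6·√(2) ≈ 8.485 ≠ RHS = 12

Answer: No, fails at both test points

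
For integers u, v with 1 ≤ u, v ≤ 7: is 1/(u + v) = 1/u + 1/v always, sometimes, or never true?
The claim fails for every pair in the range. For instance at (u, v) = (5, 4): LHS = 1/9, RHS = 9/20.

Answer: Never true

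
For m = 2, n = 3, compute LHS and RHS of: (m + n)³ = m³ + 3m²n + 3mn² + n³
LHS = (2 + 3)³ = 125
RHS = 2³ + 3·2²·3 + 3·2·3² + 3³ = 125

LHS = RHS: the two sides agree.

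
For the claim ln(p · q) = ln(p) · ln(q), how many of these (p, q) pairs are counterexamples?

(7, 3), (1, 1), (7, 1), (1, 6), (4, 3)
Testing each pair:
(7, 3): LHS = ln(21) ≈ 3.045, RHS = ln(3)·ln(7) ≈ 2.138 → counterexample
(1, 1): LHS = 0, RHS = 0 → satisfies claim
(7, 1): LHS = ln(7) ≈ 1.946, RHS = 0 → counterexample
(1, 6): LHS = ln(6) ≈ 1.792, RHS = 0 → counterexample
(4, 3): LHS = ln(12) ≈ 2.485, RHS = ln(3)·ln(4) ≈ 1.523 → counterexample

That makes 4 counterexamples.

Answer: 4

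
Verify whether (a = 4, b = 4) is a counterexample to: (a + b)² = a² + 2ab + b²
No

Substituting a = 4, b = 4:
LHS = (4 + 4)² = 64
RHS = 4² + 2·4·4 + 4² = 64

The sides agree, so this pair does not disprove the claim.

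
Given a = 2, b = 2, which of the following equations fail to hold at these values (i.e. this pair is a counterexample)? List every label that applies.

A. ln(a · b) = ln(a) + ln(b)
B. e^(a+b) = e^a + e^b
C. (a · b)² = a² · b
B, C

Evaluating each claim at the given values:
A. LHS = ln(4) ≈ 1.386, RHS = 2·ln(2) ≈ 1.386 → holds here (LHS = RHS)
B. LHS = e^4 ≈ 54.6, RHS = 2·e^2 ≈ 14.78 → fails here (LHS ≠ RHS)
C. LHS = 16, RHS = 8 → fails here (LHS ≠ RHS)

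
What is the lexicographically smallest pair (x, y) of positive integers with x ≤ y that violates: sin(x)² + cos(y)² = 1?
Substituting (1, 2) into the claim:
LHS = sin(1)² + cos(2)² ≈ 0.8813
RHS = 1

Since LHS ≠ RHS, this pair disproves the claim, and no lexicographically smaller pair (x ≤ y, positive integers) does.

For instance (1, 7) is also a counterexample (LHS = cos(7)² + sin(1)² ≈ 1.276, RHS = 1), but it's lexicographically larger.

Answer: (x, y) = (1, 2)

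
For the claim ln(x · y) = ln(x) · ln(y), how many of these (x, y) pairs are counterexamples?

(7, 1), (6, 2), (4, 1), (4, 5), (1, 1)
Testing each pair:
(7, 1): LHS = ln(7) ≈ 1.946, RHS = 0 → counterexample
(6, 2): LHS = ln(12) ≈ 2.485, RHS = ln(2)·ln(6) ≈ 1.242 → counterexample
(4, 1): LHS = ln(4) ≈ 1.386, RHS = 0 → counterexample
(4, 5): LHS = ln(20) ≈ 2.996, RHS = ln(4)·ln(5) ≈ 2.231 → counterexample
(1, 1): LHS = 0, RHS = 0 → satisfies claim

That makes 4 counterexamples.

Answer: 4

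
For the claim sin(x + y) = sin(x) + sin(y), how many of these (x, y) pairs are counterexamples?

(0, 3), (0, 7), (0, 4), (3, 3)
1

Testing each pair:
(0, 3): LHS = sin(3) ≈ 0.1411, RHS = sin(3) ≈ 0.1411 → satisfies claim
(0, 7): LHS = sin(7) ≈ 0.657, RHS = sin(7) ≈ 0.657 → satisfies claim
(0, 4): LHS = sin(4) ≈ -0.7568, RHS = sin(4) ≈ -0.7568 → satisfies claim
(3, 3): LHS = sin(6) ≈ -0.2794, RHS = 2·sin(3) ≈ 0.2822 → counterexample

That makes 1 counterexample.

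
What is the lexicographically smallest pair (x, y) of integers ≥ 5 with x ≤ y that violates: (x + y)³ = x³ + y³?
(x, y) = (5, 5)

Substituting (5, 5) into the claim:
LHS = (5 + 5)³ = 1000
RHS = 5³ + 5³ = 250

Since LHS ≠ RHS, this pair disproves the claim, and no lexicographically smaller pair (x ≤ y, integers ≥ 5) does.

For instance (8, 9) is also a counterexample (LHS = 4913, RHS = 1241), but it's lexicographically larger.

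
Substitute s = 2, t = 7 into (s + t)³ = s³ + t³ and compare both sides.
LHS = (2 + 7)³ = 729
RHS = 2³ + 7³ = 351

LHS ≠ RHS, so the equation does not hold here.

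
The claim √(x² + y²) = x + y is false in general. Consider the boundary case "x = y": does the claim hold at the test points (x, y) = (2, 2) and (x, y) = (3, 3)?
At (2, 2): LHS = 2·√(2) ≈ 2.828 ≠ RHS = 4
At (3, 3): LHS = 3·√(2) ≈ 4.243 ≠ RHS = 6

Answer: No, fails at both test points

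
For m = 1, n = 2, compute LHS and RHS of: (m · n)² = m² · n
LHS = (1 · 2)² = 4
RHS = 1² · 2 = 2

LHS ≠ RHS, so the equation does not hold here.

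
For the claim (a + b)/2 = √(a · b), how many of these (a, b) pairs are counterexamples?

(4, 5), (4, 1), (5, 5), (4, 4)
2

Testing each pair:
(4, 5): LHS = 9/2, RHS = 2·√(5) ≈ 4.472 → counterexample
(4, 1): LHS = 5/2, RHS = 2 → counterexample
(5, 5): LHS = 5, RHS = 5 → satisfies claim
(4, 4): LHS = 4, RHS = 4 → satisfies claim

That makes 2 counterexamples.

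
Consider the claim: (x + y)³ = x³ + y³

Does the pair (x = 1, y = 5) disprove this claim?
Substituting x = 1, y = 5:
LHS = (1 + 5)³ = 216
RHS = 1³ + 5³ = 126

Since LHS ≠ RHS, this pair disproves the claim.

Answer: Yes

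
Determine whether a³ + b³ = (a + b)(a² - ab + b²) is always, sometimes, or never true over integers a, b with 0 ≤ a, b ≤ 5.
The identity holds for every pair in the range. For instance at (a, b) = (2, 2): both sides equal 16.

Answer: Always true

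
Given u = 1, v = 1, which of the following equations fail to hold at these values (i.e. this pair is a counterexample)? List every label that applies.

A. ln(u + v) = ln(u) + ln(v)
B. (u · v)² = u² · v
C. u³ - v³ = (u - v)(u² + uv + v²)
A

Evaluating each claim at the given values:
A. LHS = ln(2) ≈ 0.6931, RHS = 0 → fails here (LHS ≠ RHS)
B. LHS = 1, RHS = 1 → holds here (LHS = RHS)
C. LHS = 0, RHS = 0 → holds here (LHS = RHS)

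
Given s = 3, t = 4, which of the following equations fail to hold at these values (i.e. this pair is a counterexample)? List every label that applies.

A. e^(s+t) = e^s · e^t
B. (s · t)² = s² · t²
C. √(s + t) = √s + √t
C

Evaluating each claim at the given values:
A. LHS = e^7 ≈ 1097, RHS = e^7 ≈ 1097 → holds here (LHS = RHS)
B. LHS = 144, RHS = 144 → holds here (LHS = RHS)
C. LHS = √(7) ≈ 2.646, RHS = √(3) + 2 ≈ 3.732 → fails here (LHS ≠ RHS)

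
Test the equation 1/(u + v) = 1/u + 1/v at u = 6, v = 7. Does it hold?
Substituting u = 6, v = 7:

LHS = 1/(6 + 7) = 1/13
RHS = 1/6 + 1/7 = 13/42

LHS ≠ RHS, so the equation does not hold at this point.

Answer: Fails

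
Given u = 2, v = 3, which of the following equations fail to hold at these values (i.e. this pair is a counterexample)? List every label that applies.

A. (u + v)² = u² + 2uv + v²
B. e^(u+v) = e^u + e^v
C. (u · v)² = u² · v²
Evaluating each claim at the given values:
A. LHS = 25, RHS = 25 → holds here (LHS = RHS)
B. LHS = e^5 ≈ 148.4, RHS = e^2 + e^3 ≈ 27.47 → fails here (LHS ≠ RHS)
C. LHS = 36, RHS = 36 → holds here (LHS = RHS)

Answer: B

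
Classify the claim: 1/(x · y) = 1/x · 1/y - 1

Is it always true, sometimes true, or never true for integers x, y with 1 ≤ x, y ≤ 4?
The claim fails for every pair in the range. For instance at (x, y) = (2, 2): LHS = 1/4, RHS = -3/4.

Answer: Never true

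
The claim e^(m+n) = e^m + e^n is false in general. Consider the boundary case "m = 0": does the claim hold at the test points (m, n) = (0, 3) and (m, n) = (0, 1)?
No, fails at both test points

At (0, 3): LHS = e^3 ≈ 20.09 ≠ RHS = 1 + e^3 ≈ 21.09
At (0, 1): LHS = e ≈ 2.718 ≠ RHS = 1 + e ≈ 3.718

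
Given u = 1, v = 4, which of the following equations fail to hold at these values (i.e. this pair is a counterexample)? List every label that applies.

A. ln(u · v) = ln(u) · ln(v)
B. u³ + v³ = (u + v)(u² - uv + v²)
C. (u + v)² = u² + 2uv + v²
A

Evaluating each claim at the given values:
A. LHS = ln(4) ≈ 1.386, RHS = 0 → fails here (LHS ≠ RHS)
B. LHS = 65, RHS = 65 → holds here (LHS = RHS)
C. LHS = 25, RHS = 25 → holds here (LHS = RHS)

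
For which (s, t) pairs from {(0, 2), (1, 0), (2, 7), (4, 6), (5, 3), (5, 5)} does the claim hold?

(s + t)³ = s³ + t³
(0, 2), (1, 0)

Testing each pair:
(0, 2): LHS = 8, RHS = 8 → holds
(1, 0): LHS = 1, RHS = 1 → holds
(2, 7): LHS = 729, RHS = 351 → fails
(4, 6): LHS = 1000, RHS = 280 → fails
(5, 3): LHS = 512, RHS = 152 → fails
(5, 5): LHS = 1000, RHS = 250 → fails

2 of 6 pairs satisfy the claim.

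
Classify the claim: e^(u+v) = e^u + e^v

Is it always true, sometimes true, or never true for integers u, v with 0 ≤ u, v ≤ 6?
Never true

The claim fails for every pair in the range. For instance at (u, v) = (4, 0): LHS = e^4 ≈ 54.6, RHS = 1 + e^4 ≈ 55.6.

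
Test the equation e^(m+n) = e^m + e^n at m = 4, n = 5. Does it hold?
Substituting m = 4, n = 5:

LHS = e^(4+5) = e^9 ≈ 8103
RHS = e^4 + e^5 ≈ 203

LHS ≠ RHS, so the equation does not hold at this point.

Answer: Fails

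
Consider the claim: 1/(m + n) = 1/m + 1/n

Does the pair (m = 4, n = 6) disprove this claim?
Substituting m = 4, n = 6:
LHS = 1/(4 + 6) = 1/10
RHS = 1/4 + 1/6 = 5/12

Since LHS ≠ RHS, this pair disproves the claim.

Answer: Yes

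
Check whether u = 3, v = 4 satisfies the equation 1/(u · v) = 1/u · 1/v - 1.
Fails

Substituting u = 3, v = 4:

LHS = 1/(3 · 4) = 1/12
RHS = 1/3 · 1/4 - 1 = -11/12

LHS ≠ RHS, so the equation does not hold at this point.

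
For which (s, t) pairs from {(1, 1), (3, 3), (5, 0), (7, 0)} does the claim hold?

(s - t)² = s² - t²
All pairs

Testing each pair:
(1, 1): LHS = 0, RHS = 0 → holds
(3, 3): LHS = 0, RHS = 0 → holds
(5, 0): LHS = 25, RHS = 25 → holds
(7, 0): LHS = 49, RHS = 49 → holds

Every pair satisfies the claim.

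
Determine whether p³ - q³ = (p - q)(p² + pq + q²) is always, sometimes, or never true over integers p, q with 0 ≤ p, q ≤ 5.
The identity holds for every pair in the range. For instance at (p, q) = (3, 3): both sides equal 0.

Answer: Always true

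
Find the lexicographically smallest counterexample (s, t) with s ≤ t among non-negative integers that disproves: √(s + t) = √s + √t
At (0, 3): both sides equal √(3) ≈ 1.732, so it holds there.
At (0, 6): both sides equal √(6) ≈ 2.449, so it holds there.

Substituting (1, 1) into the claim:
LHS = √(1 + 1) = √(2) ≈ 1.414
RHS = √1 + √1 = 2

Since LHS ≠ RHS, this pair disproves the claim, and no lexicographically smaller pair (s ≤ t, non-negative integers) does.

For instance (6, 7) is also a counterexample (LHS = √(13) ≈ 3.606, RHS = √(6) + √(7) ≈ 5.095), but it's lexicographically larger.

Answer: (s, t) = (1, 1)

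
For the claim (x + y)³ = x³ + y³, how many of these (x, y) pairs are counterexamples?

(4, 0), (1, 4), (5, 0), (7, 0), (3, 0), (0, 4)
Testing each pair:
(4, 0): LHS = 64, RHS = 64 → satisfies claim
(1, 4): LHS = 125, RHS = 65 → counterexample
(5, 0): LHS = 125, RHS = 125 → satisfies claim
(7, 0): LHS = 343, RHS = 343 → satisfies claim
(3, 0): LHS = 27, RHS = 27 → satisfies claim
(0, 4): LHS = 64, RHS = 64 → satisfies claim

That makes 1 counterexample.

Answer: 1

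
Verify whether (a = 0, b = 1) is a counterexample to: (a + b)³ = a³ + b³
Substituting a = 0, b = 1:
LHS = (0 + 1)³ = 1
RHS = 0³ + 1³ = 1

The sides agree, so this pair does not disprove the claim.

Answer: No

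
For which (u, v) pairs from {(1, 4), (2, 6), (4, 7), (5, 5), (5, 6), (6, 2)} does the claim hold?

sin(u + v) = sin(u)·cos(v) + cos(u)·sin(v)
Testing each pair:
(1, 4): LHS = sin(5) ≈ -0.9589, RHS = sin(1)·cos(4) + sin(4)·cos(1) ≈ -0.9589 → holds
(2, 6): LHS = sin(8) ≈ 0.9894, RHS = sin(6)·cos(2) + sin(2)·cos(6) ≈ 0.9894 → holds
(4, 7): LHS = sin(11) ≈ -1, RHS = sin(4)·cos(7) + sin(7)·cos(4) ≈ -1 → holds
(5, 5): LHS = sin(10) ≈ -0.544, RHS = 2·sin(5)·cos(5) ≈ -0.544 → holds
(5, 6): LHS = sin(11) ≈ -1, RHS = sin(5)·cos(6) + sin(6)·cos(5) ≈ -1 → holds
(6, 2): LHS = sin(8) ≈ 0.9894, RHS = sin(6)·cos(2) + sin(2)·cos(6) ≈ 0.9894 → holds

Every pair satisfies the claim.

Answer: All pairs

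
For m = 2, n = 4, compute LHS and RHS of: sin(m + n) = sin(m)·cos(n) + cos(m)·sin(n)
LHS = sin(2 + 4) = sin(6) ≈ -0.2794
RHS = sin(2)·cos(4) + cos(2)·sin(4) = sin(2)·cos(4) + sin(4)·cos(2) ≈ -0.2794

LHS = RHS: the two sides agree.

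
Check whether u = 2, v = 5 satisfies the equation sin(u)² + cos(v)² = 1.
Fails

Substituting u = 2, v = 5:

LHS = sin(2)² + cos(5)² ≈ 0.9073
RHS = 1

LHS ≠ RHS, so the equation does not hold at this point.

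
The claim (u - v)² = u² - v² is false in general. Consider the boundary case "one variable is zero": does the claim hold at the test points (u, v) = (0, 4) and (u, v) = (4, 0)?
Only at (4, 0)

At (0, 4): LHS = 16 ≠ RHS = -16
At (4, 0): LHS = 16, RHS = 16 → equal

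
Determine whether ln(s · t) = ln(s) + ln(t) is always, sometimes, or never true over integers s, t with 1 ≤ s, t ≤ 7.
The identity holds for every pair in the range. For instance at (s, t) = (1, 6): both sides equal ln(6) ≈ 1.792.

Answer: Always true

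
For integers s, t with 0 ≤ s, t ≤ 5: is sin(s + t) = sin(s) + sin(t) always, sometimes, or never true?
It holds at (s, t) = (0, 1) (both sides equal sin(1) ≈ 0.8415), but fails at (s, t) = (3, 2) (LHS = sin(5) ≈ -0.9589, RHS = sin(3) + sin(2) ≈ 1.05).

Answer: Sometimes true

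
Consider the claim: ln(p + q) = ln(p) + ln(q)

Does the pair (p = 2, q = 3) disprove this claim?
Yes

Substituting p = 2, q = 3:
LHS = ln(2 + 3) = ln(5) ≈ 1.609
RHS = ln(2) + ln(3) ≈ 1.792

Since LHS ≠ RHS, this pair disproves the claim.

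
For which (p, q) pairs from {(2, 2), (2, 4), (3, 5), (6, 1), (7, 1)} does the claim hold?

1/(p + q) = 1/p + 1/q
None

Testing each pair:
(2, 2): LHS = 1/4, RHS = 1 → fails
(2, 4): LHS = 1/6, RHS = 3/4 → fails
(3, 5): LHS = 1/8, RHS = 8/15 → fails
(6, 1): LHS = 1/7, RHS = 7/6 → fails
(7, 1): LHS = 1/8, RHS = 8/7 → fails

No pair satisfies the claim.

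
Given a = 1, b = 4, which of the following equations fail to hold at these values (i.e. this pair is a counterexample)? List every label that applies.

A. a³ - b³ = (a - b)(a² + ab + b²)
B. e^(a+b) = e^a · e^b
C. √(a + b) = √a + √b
C

Evaluating each claim at the given values:
A. LHS = -63, RHS = -63 → holds here (LHS = RHS)
B. LHS = e^5 ≈ 148.4, RHS = e^5 ≈ 148.4 → holds here (LHS = RHS)
C. LHS = √(5) ≈ 2.236, RHS = 3 → fails here (LHS ≠ RHS)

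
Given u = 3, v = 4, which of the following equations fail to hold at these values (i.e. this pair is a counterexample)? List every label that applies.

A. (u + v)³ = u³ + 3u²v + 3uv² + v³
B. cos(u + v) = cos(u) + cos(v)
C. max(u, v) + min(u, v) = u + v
B

Evaluating each claim at the given values:
A. LHS = 343, RHS = 343 → holds here (LHS = RHS)
B. LHS = cos(7) ≈ 0.7539, RHS = cos(3) + cos(4) ≈ -1.644 → fails here (LHS ≠ RHS)
C. LHS = 7, RHS = 7 → holds here (LHS = RHS)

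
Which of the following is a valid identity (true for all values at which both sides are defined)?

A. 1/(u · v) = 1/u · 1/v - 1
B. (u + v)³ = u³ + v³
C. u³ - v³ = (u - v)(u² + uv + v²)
C

A: fails at (2, 5) — LHS = 1/10, RHS = -9/10.
B: fails at (2, 3) — LHS = 125, RHS = 35.
C: holds — e.g. at (3, 5), both sides equal -98.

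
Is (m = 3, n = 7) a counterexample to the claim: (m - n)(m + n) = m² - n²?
Substituting m = 3, n = 7:
LHS = (3 - 7)(3 + 7) = -40
RHS = 3² - 7² = -40

The sides agree, so this pair does not disprove the claim.

Answer: No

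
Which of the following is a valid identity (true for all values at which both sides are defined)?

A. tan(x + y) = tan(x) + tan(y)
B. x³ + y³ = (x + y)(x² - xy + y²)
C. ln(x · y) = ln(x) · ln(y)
B

A: fails at (2, 4) — LHS = tan(6) ≈ -0.291, RHS = tan(2) + tan(4) ≈ -1.027.
B: holds — e.g. at (2, 2), both sides equal 16.
C: fails at (4, 4) — LHS = ln(16) ≈ 2.773, RHS = ln(4)² ≈ 1.922.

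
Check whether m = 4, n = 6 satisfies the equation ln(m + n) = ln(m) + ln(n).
Substituting m = 4, n = 6:

LHS = ln(4 + 6) = ln(10) ≈ 2.303
RHS = ln(4) + ln(6) ≈ 3.178

LHS ≠ RHS, so the equation does not hold at this point.

Answer: Fails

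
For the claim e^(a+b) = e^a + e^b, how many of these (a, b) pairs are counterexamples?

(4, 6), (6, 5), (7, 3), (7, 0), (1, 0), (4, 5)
6

Testing each pair:
(4, 6): LHS = e^10 ≈ 22026.5, RHS = e^4 + e^6 ≈ 458 → counterexample
(6, 5): LHS = e^11 ≈ 59874.1, RHS = e^5 + e^6 ≈ 551.8 → counterexample
(7, 3): LHS = e^10 ≈ 22026.5, RHS = e^3 + e^7 ≈ 1117 → counterexample
(7, 0): LHS = e^7 ≈ 1097, RHS = 1 + e^7 ≈ 1098 → counterexample
(1, 0): LHS = e ≈ 2.718, RHS = 1 + e ≈ 3.718 → counterexample
(4, 5): LHS = e^9 ≈ 8103, RHS = e^4 + e^5 ≈ 203 → counterexample

That makes 6 counterexamples.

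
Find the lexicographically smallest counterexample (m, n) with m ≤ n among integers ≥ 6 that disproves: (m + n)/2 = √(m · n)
Substituting (6, 7) into the claim:
LHS = (6 + 7)/2 = 13/2
RHS = √(6 · 7) = √(42) ≈ 6.481

Since LHS ≠ RHS, this pair disproves the claim, and no lexicographically smaller pair (m ≤ n, integers ≥ 6) does.

For instance (7, 10) is also a counterexample (LHS = 17/2, RHS = √(70) ≈ 8.367), but it's lexicographically larger.

Answer: (m, n) = (6, 7)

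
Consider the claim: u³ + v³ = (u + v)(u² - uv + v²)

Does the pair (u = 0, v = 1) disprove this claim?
Substituting u = 0, v = 1:
LHS = 0³ + 1³ = 1
RHS = (0 + 1)(0² - 0·1 + 1²) = 1

The sides agree, so this pair does not disprove the claim.

Answer: No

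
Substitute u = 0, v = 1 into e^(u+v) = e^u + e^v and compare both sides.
LHS = e^(0+1) = e ≈ 2.718
RHS = e^0 + e^1 = 1 + e ≈ 3.718

LHS ≠ RHS (they differ by about 1), so the equation does not hold here.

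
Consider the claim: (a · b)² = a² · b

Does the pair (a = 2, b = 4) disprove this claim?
Substituting a = 2, b = 4:
LHS = (2 · 4)² = 64
RHS = 2² · 4 = 16

Since LHS ≠ RHS, this pair disproves the claim.

Answer: Yes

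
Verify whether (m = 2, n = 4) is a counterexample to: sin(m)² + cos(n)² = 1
Substituting m = 2, n = 4:
LHS = sin(2)² + cos(4)² ≈ 1.254
RHS = 1

Since LHS ≠ RHS, this pair disproves the claim.

Answer: Yes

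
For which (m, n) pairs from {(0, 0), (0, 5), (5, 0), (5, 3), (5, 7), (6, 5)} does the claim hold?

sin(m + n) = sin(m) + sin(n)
(0, 0), (0, 5), (5, 0)

Testing each pair:
(0, 0): LHS = 0, RHS = 0 → holds
(0, 5): LHS = sin(5) ≈ -0.9589, RHS = sin(5) ≈ -0.9589 → holds
(5, 0): LHS = sin(5) ≈ -0.9589, RHS = sin(5) ≈ -0.9589 → holds
(5, 3): LHS = sin(8) ≈ 0.9894, RHS = sin(5) + sin(3) ≈ -0.8178 → fails
(5, 7): LHS = sin(12) ≈ -0.5366, RHS = sin(5) + sin(7) ≈ -0.3019 → fails
(6, 5): LHS = sin(11) ≈ -1, RHS = sin(5) + sin(6) ≈ -1.238 → fails

3 of 6 pairs satisfy the claim.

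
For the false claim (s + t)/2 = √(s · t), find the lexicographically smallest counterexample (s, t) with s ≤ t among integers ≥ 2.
(s, t) = (2, 3)

At (2, 2): both sides equal 2, so it holds there.

Substituting (2, 3) into the claim:
LHS = (2 + 3)/2 = 5/2
RHS = √(2 · 3) = √(6) ≈ 2.449

Since LHS ≠ RHS, this pair disproves the claim, and no lexicographically smaller pair (s ≤ t, integers ≥ 2) does.

For instance (3, 4) is also a counterexample (LHS = 7/2, RHS = 2·√(3) ≈ 3.464), but it's lexicographically larger.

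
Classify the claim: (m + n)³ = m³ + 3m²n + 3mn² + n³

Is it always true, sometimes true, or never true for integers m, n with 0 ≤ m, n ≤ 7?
The identity holds for every pair in the range. For instance at (m, n) = (2, 4): both sides equal 216.

Answer: Always true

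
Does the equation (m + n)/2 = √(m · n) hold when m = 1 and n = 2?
Fails

Substituting m = 1, n = 2:

LHS = (1 + 2)/2 = 3/2
RHS = √(1 · 2) = √(2) ≈ 1.414

LHS ≠ RHS, so the equation does not hold at this point.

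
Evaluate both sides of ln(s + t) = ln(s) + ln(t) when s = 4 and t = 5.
LHS = ln(4 + 5) = ln(9) ≈ 2.197
RHS = ln(4) + ln(5) ≈ 2.996

LHS ≠ RHS (they differ by about 0.7985), so the equation does not hold here.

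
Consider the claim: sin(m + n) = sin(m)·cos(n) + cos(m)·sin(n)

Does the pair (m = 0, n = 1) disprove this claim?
Substituting m = 0, n = 1:
LHS = sin(0 + 1) = sin(1) ≈ 0.8415
RHS = sin(0)·cos(1) + cos(0)·sin(1) = sin(1) ≈ 0.8415

The sides agree, so this pair does not disprove the claim.

Answer: No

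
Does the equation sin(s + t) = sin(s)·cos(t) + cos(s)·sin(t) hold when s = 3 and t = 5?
Holds

Substituting s = 3, t = 5:

LHS = sin(3 + 5) = sin(8) ≈ 0.9894
RHS = sin(3)·cos(5) + cos(3)·sin(5) = sin(3)·cos(5) + sin(5)·cos(3) ≈ 0.9894

LHS = RHS, so the equation holds at this point.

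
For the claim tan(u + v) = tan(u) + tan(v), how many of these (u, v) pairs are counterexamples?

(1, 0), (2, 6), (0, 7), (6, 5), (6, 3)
3

Testing each pair:
(1, 0): LHS = tan(1) ≈ 1.557, RHS = tan(1) ≈ 1.557 → satisfies claim
(2, 6): LHS = tan(8) ≈ -6.8, RHS = tan(2) + tan(6) ≈ -2.476 → counterexample
(0, 7): LHS = tan(7) ≈ 0.8714, RHS = tan(7) ≈ 0.8714 → satisfies claim
(6, 5): LHS = tan(11) ≈ -226, RHS = tan(5) + tan(6) ≈ -3.672 → counterexample
(6, 3): LHS = tan(9) ≈ -0.4523, RHS = tan(6) + tan(3) ≈ -0.4336 → counterexample

That makes 3 counterexamples.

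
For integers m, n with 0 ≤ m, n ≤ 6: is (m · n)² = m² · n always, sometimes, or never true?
Sometimes true

It holds at (m, n) = (0, 4) (both sides equal 0), but fails at (m, n) = (3, 2) (LHS = 36, RHS = 18).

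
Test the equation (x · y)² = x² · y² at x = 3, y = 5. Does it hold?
Substituting x = 3, y = 5:

LHS = (3 · 5)² = 225
RHS = 3² · 5² = 225

LHS = RHS, so the equation holds at this point.

Answer: Holds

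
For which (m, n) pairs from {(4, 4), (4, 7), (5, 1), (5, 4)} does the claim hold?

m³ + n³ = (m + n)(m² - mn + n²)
All pairs

Testing each pair:
(4, 4): LHS = 128, RHS = 128 → holds
(4, 7): LHS = 407, RHS = 407 → holds
(5, 1): LHS = 126, RHS = 126 → holds
(5, 4): LHS = 189, RHS = 189 → holds

Every pair satisfies the claim.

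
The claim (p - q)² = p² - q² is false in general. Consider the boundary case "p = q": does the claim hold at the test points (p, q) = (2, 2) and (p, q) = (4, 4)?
Yes, holds at both test points

At (2, 2): LHS = 0, RHS = 0 → equal
At (4, 4): LHS = 0, RHS = 0 → equal

So the claim does hold at both of these boundary points, even though it is not an identity.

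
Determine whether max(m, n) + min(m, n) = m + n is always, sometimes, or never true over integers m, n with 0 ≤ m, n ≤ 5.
Always true

The identity holds for every pair in the range. For instance at (m, n) = (0, 5): both sides equal 5.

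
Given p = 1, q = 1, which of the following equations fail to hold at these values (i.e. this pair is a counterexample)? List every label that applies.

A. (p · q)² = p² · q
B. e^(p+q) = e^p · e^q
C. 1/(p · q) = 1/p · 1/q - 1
C

Evaluating each claim at the given values:
A. LHS = 1, RHS = 1 → holds here (LHS = RHS)
B. LHS = e^2 ≈ 7.389, RHS = e^2 ≈ 7.389 → holds here (LHS = RHS)
C. LHS = 1, RHS = 0 → fails here (LHS ≠ RHS)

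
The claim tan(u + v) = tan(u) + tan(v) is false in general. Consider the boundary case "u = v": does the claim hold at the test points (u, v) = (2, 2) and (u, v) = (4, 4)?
No, fails at both test points

At (2, 2): LHS = tan(4) ≈ 1.158 ≠ RHS = 2·tan(2) ≈ -4.37
At (4, 4): LHS = tan(8) ≈ -6.8 ≠ RHS = 2·tan(4) ≈ 2.316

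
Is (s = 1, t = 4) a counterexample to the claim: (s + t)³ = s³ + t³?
Yes

Substituting s = 1, t = 4:
LHS = (1 + 4)³ = 125
RHS = 1³ + 4³ = 65

Since LHS ≠ RHS, this pair disproves the claim.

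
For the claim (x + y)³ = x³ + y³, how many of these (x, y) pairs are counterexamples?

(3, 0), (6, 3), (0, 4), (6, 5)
2

Testing each pair:
(3, 0): LHS = 27, RHS = 27 → satisfies claim
(6, 3): LHS = 729, RHS = 243 → counterexample
(0, 4): LHS = 64, RHS = 64 → satisfies claim
(6, 5): LHS = 1331, RHS = 341 → counterexample

That makes 2 counterexamples.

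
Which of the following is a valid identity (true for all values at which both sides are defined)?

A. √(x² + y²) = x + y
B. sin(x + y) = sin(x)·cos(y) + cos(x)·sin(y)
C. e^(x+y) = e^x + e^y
B

A: fails at (6, 7) — LHS = √(85) ≈ 9.22, RHS = 13.
B: holds — e.g. at (2, 3), both sides equal sin(5) ≈ -0.9589.
C: fails at (3, 5) — LHS = e^8 ≈ 2981, RHS = e^3 + e^5 ≈ 168.5.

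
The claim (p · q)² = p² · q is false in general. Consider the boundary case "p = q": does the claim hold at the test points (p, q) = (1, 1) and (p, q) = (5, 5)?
Only at (1, 1)

At (1, 1): LHS = 1, RHS = 1 → equal
At (5, 5): LHS = 625 ≠ RHS = 125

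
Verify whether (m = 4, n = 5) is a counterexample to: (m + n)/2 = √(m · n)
Substituting m = 4, n = 5:
LHS = (4 + 5)/2 = 9/2
RHS = √(4 · 5) = 2·√(5) ≈ 4.472

Since LHS ≠ RHS, this pair disproves the claim.

Answer: Yes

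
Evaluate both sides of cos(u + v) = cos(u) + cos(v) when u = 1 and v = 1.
LHS = cos(1 + 1) = cos(2) ≈ -0.4161
RHS = cos(1) + cos(1) = 2·cos(1) ≈ 1.081

LHS ≠ RHS (they differ by about 1.497), so the equation does not hold here.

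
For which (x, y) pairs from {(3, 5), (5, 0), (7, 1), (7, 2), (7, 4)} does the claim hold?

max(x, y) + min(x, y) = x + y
All pairs

Testing each pair:
(3, 5): LHS = 8, RHS = 8 → holds
(5, 0): LHS = 5, RHS = 5 → holds
(7, 1): LHS = 8, RHS = 8 → holds
(7, 2): LHS = 9, RHS = 9 → holds
(7, 4): LHS = 11, RHS = 11 → holds

Every pair satisfies the claim.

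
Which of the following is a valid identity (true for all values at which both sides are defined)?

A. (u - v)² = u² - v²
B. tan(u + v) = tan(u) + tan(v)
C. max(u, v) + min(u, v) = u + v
A: fails at (1, 4) — LHS = 9, RHS = -15.
B: fails at (1, 1) — LHS = tan(2) ≈ -2.185, RHS = 2·tan(1) ≈ 3.115.
C: holds — e.g. at (2, 7), both sides equal 9.

Answer: C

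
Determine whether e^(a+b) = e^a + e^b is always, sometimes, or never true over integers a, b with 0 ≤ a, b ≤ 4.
Never true

The claim fails for every pair in the range. For instance at (a, b) = (4, 1): LHS = e^5 ≈ 148.4, RHS = e + e^4 ≈ 57.32.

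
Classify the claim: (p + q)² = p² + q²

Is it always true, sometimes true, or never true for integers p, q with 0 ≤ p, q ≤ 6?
Sometimes true

It holds at (p, q) = (0, 6) (both sides equal 36), but fails at (p, q) = (3, 3) (LHS = 36, RHS = 18).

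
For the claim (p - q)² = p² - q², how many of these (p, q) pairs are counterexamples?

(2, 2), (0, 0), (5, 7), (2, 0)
Testing each pair:
(2, 2): LHS = 0, RHS = 0 → satisfies claim
(0, 0): LHS = 0, RHS = 0 → satisfies claim
(5, 7): LHS = 4, RHS = -24 → counterexample
(2, 0): LHS = 4, RHS = 4 → satisfies claim

That makes 1 counterexample.

Answer: 1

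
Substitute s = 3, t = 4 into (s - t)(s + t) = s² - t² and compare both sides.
LHS = (3 - 4)(3 + 4) = -7
RHS = 3² - 4² = -7

LHS = RHS: the two sides agree.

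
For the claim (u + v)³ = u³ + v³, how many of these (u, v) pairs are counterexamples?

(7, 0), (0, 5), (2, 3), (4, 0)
1

Testing each pair:
(7, 0): LHS = 343, RHS = 343 → satisfies claim
(0, 5): LHS = 125, RHS = 125 → satisfies claim
(2, 3): LHS = 125, RHS = 35 → counterexample
(4, 0): LHS = 64, RHS = 64 → satisfies claim

That makes 1 counterexample.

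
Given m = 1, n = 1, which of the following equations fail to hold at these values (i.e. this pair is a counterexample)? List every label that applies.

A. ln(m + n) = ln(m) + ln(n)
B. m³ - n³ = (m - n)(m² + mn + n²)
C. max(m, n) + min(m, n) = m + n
A

Evaluating each claim at the given values:
A. LHS = ln(2) ≈ 0.6931, RHS = 0 → fails here (LHS ≠ RHS)
B. LHS = 0, RHS = 0 → holds here (LHS = RHS)
C. LHS = 2, RHS = 2 → holds here (LHS = RHS)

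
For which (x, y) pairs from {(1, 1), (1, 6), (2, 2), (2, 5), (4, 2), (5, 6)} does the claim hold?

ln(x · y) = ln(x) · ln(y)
(1, 1)

Testing each pair:
(1, 1): LHS = 0, RHS = 0 → holds
(1, 6): LHS = ln(6) ≈ 1.792, RHS = 0 → fails
(2, 2): LHS = ln(4) ≈ 1.386, RHS = ln(2)² ≈ 0.4805 → fails
(2, 5): LHS = ln(10) ≈ 2.303, RHS = ln(2)·ln(5) ≈ 1.116 → fails
(4, 2): LHS = ln(8) ≈ 2.079, RHS = ln(2)·ln(4) ≈ 0.9609 → fails
(5, 6): LHS = ln(30) ≈ 3.401, RHS = ln(5)·ln(6) ≈ 2.884 → fails

1 of 6 pairs satisfies the claim.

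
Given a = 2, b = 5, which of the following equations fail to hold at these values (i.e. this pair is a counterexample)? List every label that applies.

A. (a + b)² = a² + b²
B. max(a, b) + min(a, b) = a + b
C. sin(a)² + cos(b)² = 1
A, C

Evaluating each claim at the given values:
A. LHS = 49, RHS = 29 → fails here (LHS ≠ RHS)
B. LHS = 7, RHS = 7 → holds here (LHS = RHS)
C. LHS = cos(5)² + sin(2)² ≈ 0.9073, RHS = 1 → fails here (LHS ≠ RHS)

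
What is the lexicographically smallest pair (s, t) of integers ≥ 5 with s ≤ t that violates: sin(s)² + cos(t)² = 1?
Substituting (5, 6) into the claim:
LHS = sin(5)² + cos(6)² ≈ 1.841
RHS = 1

Since LHS ≠ RHS, this pair disproves the claim, and no lexicographically smaller pair (s ≤ t, integers ≥ 5) does.

For instance (7, 8) is also a counterexample (LHS = cos(8)² + sin(7)² ≈ 0.4528, RHS = 1), but it's lexicographically larger.

Answer: (s, t) = (5, 6)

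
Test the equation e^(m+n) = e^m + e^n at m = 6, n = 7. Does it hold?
Fails

Substituting m = 6, n = 7:

LHS = e^(6+7) = e^13 ≈ 442413.4
RHS = e^6 + e^7 ≈ 1500

LHS ≠ RHS, so the equation does not hold at this point.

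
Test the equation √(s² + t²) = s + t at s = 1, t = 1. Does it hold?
Fails

Substituting s = 1, t = 1:

LHS = √(1² + 1²) = √(2) ≈ 1.414
RHS = 1 + 1 = 2

LHS ≠ RHS, so the equation does not hold at this point.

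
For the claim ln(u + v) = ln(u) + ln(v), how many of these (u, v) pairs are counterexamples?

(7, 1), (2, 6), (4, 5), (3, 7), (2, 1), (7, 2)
6

Testing each pair:
(7, 1): LHS = ln(8) ≈ 2.079, RHS = ln(7) ≈ 1.946 → counterexample
(2, 6): LHS = ln(8) ≈ 2.079, RHS = ln(2) + ln(6) ≈ 2.485 → counterexample
(4, 5): LHS = ln(9) ≈ 2.197, RHS = ln(4) + ln(5) ≈ 2.996 → counterexample
(3, 7): LHS = ln(10) ≈ 2.303, RHS = ln(3) + ln(7) ≈ 3.045 → counterexample
(2, 1): LHS = ln(3) ≈ 1.099, RHS = ln(2) ≈ 0.6931 → counterexample
(7, 2): LHS = ln(9) ≈ 2.197, RHS = ln(2) + ln(7) ≈ 2.639 → counterexample

That makes 6 counterexamples.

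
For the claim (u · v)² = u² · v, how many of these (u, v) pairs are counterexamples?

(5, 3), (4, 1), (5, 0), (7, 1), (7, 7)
2

Testing each pair:
(5, 3): LHS = 225, RHS = 75 → counterexample
(4, 1): LHS = 16, RHS = 16 → satisfies claim
(5, 0): LHS = 0, RHS = 0 → satisfies claim
(7, 1): LHS = 49, RHS = 49 → satisfies claim
(7, 7): LHS = 2401, RHS = 343 → counterexample

That makes 2 counterexamples.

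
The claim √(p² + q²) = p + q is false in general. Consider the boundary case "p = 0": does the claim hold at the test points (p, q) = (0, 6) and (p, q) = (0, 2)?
At (0, 6): LHS = 6, RHS = 6 → equal
At (0, 2): LHS = 2, RHS = 2 → equal

So the claim does hold at both of these boundary points, even though it is not an identity.

Answer: Yes, holds at both test points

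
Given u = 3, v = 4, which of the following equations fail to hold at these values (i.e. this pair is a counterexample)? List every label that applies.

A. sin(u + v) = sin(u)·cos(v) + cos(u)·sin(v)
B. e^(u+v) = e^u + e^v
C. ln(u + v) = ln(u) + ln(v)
Evaluating each claim at the given values:
A. LHS = sin(7) ≈ 0.657, RHS = sin(3)·cos(4) + sin(4)·cos(3) ≈ 0.657 → holds here (LHS = RHS)
B. LHS = e^7 ≈ 1097, RHS = e^3 + e^4 ≈ 74.68 → fails here (LHS ≠ RHS)
C. LHS = ln(7) ≈ 1.946, RHS = ln(3) + ln(4) ≈ 2.485 → fails here (LHS ≠ RHS)

Answer: B, C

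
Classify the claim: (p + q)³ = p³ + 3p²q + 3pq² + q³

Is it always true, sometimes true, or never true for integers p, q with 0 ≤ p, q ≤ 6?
Always true

The identity holds for every pair in the range. For instance at (p, q) = (4, 5): both sides equal 729.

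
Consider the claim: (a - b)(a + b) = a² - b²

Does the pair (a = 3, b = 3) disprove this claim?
No

Substituting a = 3, b = 3:
LHS = (3 - 3)(3 + 3) = 0
RHS = 3² - 3² = 0

The sides agree, so this pair does not disprove the claim.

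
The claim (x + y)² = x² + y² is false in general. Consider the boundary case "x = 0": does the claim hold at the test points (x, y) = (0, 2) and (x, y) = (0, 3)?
Yes, holds at both test points

At (0, 2): LHS = 4, RHS = 4 → equal
At (0, 3): LHS = 9, RHS = 9 → equal

So the claim does hold at both of these boundary points, even though it is not an identity.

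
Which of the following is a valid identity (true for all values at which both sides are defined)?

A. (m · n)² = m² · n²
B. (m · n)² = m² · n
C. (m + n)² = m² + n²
A: holds — e.g. at (0, 1), both sides equal 0.
B: fails at (3, 4) — LHS = 144, RHS = 36.
C: fails at (5, 5) — LHS = 100, RHS = 50.

Answer: A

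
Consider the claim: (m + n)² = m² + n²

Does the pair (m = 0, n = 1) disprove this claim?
No

Substituting m = 0, n = 1:
LHS = (0 + 1)² = 1
RHS = 0² + 1² = 1

The sides agree, so this pair does not disprove the claim.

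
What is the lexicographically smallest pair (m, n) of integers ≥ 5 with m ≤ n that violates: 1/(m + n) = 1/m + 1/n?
(m, n) = (5, 5)

Substituting (5, 5) into the claim:
LHS = 1/(5 + 5) = 1/10
RHS = 1/5 + 1/5 = 2/5

Since LHS ≠ RHS, this pair disproves the claim, and no lexicographically smaller pair (m ≤ n, integers ≥ 5) does.

For instance (9, 11) is also a counterexample (LHS = 1/20, RHS = 20/99), but it's lexicographically larger.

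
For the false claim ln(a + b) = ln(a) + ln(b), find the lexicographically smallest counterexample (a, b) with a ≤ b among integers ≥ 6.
(a, b) = (6, 6)

Substituting (6, 6) into the claim:
LHS = ln(6 + 6) = ln(12) ≈ 2.485
RHS = ln(6) + ln(6) = 2·ln(6) ≈ 3.584

Since LHS ≠ RHS, this pair disproves the claim, and no lexicographically smaller pair (a ≤ b, integers ≥ 6) does.

For instance (8, 12) is also a counterexample (LHS = ln(20) ≈ 2.996, RHS = ln(8) + ln(12) ≈ 4.564), but it's lexicographically larger.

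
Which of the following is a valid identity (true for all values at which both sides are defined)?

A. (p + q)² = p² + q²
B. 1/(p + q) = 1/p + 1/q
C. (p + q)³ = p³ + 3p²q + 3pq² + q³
A: fails at (2, 4) — LHS = 36, RHS = 20.
B: fails at (1, 1) — LHS = 1/2, RHS = 2.
C: holds — e.g. at (0, 1), both sides equal 1.

Answer: C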